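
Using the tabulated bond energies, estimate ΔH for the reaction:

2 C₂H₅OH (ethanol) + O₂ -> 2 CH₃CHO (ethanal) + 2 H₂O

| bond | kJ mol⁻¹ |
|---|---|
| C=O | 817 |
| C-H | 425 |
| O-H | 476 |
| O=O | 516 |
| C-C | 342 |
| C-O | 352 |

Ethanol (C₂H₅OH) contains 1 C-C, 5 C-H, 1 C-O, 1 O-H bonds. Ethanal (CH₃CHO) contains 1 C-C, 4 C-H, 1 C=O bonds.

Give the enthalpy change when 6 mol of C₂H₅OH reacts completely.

Bonds broken (reactants):
  C-C: 2 × 342 = 684
  C-H: 10 × 425 = 4250
  C-O: 2 × 352 = 704
  O-H: 2 × 476 = 952
  O=O: 1 × 516 = 516
  Σ(broken) = 7106 kJ
Bonds formed (products):
  C-C: 2 × 342 = 684
  C-H: 8 × 425 = 3400
  C=O: 2 × 817 = 1634
  O-H: 4 × 476 = 1904
  Σ(formed) = 7622 kJ
ΔH = Σ(broken) − Σ(formed) = 7106 − 7622 = −516 kJ
For 3× the reaction as written: 3 × (−516) = −1548 kJ

ΔH = −1548 kJ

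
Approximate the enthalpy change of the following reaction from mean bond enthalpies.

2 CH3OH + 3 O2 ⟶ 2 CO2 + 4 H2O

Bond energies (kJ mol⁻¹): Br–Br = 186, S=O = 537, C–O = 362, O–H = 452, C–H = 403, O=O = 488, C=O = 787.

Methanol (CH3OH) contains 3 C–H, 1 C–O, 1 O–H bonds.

Bonds broken (reactants):
  C–H: 6 × 403 = 2418
  C–O: 2 × 362 = 724
  O–H: 2 × 452 = 904
  O=O: 3 × 488 = 1464
  Σ(broken) = 5510 kJ
Bonds formed (products):
  C=O: 4 × 787 = 3148
  O–H: 8 × 452 = 3616
  Σ(formed) = 6764 kJ
ΔH = Σ(broken) − Σ(formed) = 5510 − 6764 = −1254 kJ

ΔH ≈ −1254 kJ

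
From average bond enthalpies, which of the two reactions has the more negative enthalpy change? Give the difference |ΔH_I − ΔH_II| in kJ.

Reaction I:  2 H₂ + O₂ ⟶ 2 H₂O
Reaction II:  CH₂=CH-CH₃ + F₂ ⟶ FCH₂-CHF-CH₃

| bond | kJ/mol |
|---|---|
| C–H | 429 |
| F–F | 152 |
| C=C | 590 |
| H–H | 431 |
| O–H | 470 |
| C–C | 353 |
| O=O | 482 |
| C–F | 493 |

Reaction I:
  Bonds broken (reactants):
    H–H: 2 × 431 = 862
    O=O: 1 × 482 = 482
    Σ(broken) = 1344 kJ
  Bonds formed (products):
    O–H: 4 × 470 = 1880
    Σ(formed) = 1880 kJ
  ΔH_I = 1344 − 1880 = −536 kJ
Reaction II:
  Bonds broken (reactants):
    C–C: 1 × 353 = 353
    C–H: 6 × 429 = 2574
    C=C: 1 × 590 = 590
    F–F: 1 × 152 = 152
    Σ(broken) = 3669 kJ
  Bonds formed (products):
    C–C: 2 × 353 = 706
    C–F: 2 × 493 = 986
    C–H: 6 × 429 = 2574
    Σ(formed) = 4266 kJ
  ΔH_II = 3669 − 4266 = −597 kJ
ΔH_I − ΔH_II = +61 kJ, so reaction II has the more negative ΔH; |ΔH_I − ΔH_II| = 61 kJ.

Reaction II, by 61 kJ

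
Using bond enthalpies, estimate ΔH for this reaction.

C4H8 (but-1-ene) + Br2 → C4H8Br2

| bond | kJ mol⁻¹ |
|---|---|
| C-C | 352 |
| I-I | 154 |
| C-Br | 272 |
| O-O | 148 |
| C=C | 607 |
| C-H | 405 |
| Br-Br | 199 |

Bonds broken (reactants):
  Br-Br: 1 × 199 = 199
  C-C: 2 × 352 = 704
  C-H: 8 × 405 = 3240
  C=C: 1 × 607 = 607
  Σ(broken) = 4750 kJ
Bonds formed (products):
  C-Br: 2 × 272 = 544
  C-C: 3 × 352 = 1056
  C-H: 8 × 405 = 3240
  Σ(formed) = 4840 kJ
ΔH = Σ(broken) − Σ(formed) = 4750 − 4840 = −90 kJ

ΔH ≈ −90 kJ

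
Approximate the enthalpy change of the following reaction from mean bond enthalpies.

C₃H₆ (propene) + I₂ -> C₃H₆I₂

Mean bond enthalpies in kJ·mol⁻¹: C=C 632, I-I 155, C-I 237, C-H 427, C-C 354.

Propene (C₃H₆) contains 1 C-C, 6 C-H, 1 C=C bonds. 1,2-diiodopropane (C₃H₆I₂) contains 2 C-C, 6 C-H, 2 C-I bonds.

Bonds broken (reactants):
  C-C: 1 × 354 = 354
  C-H: 6 × 427 = 2562
  C=C: 1 × 632 = 632
  I-I: 1 × 155 = 155
  Σ(broken) = 3703 kJ
Bonds formed (products):
  C-C: 2 × 354 = 708
  C-H: 6 × 427 = 2562
  C-I: 2 × 237 = 474
  Σ(formed) = 3744 kJ
ΔH = Σ(broken) − Σ(formed) = 3703 − 3744 = −41 kJ

ΔH ≈ −41 kJ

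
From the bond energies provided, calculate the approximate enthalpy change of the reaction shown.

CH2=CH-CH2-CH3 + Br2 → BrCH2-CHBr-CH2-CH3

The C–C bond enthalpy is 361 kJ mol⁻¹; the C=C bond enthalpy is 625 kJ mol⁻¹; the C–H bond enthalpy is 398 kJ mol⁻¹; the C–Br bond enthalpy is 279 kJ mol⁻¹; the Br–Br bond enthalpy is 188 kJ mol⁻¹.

Bonds broken (reactants):
  Br–Br: 1 × 188 = 188
  C–C: 2 × 361 = 722
  C–H: 8 × 398 = 3184
  C=C: 1 × 625 = 625
  Σ(broken) = 4719 kJ
Bonds formed (products):
  C–Br: 2 × 279 = 558
  C–C: 3 × 361 = 1083
  C–H: 8 × 398 = 3184
  Σ(formed) = 4825 kJ
ΔH = Σ(broken) − Σ(formed) = 4719 − 4825 = −106 kJ

ΔH ≈ −106 kJ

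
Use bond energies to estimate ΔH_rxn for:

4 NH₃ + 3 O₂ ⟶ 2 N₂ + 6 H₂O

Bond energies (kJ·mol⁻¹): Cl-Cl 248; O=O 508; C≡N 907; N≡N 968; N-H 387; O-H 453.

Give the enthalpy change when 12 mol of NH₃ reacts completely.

Bonds broken (reactants):
  N-H: 12 × 387 = 4644
  O=O: 3 × 508 = 1524
  Σ(broken) = 6168 kJ
Bonds formed (products):
  N≡N: 2 × 968 = 1936
  O-H: 12 × 453 = 5436
  Σ(formed) = 7372 kJ
ΔH = Σ(broken) − Σ(formed) = 6168 − 7372 = −1204 kJ
For 3× the reaction as written: 3 × (−1204) = −3612 kJ

ΔH = −3612 kJ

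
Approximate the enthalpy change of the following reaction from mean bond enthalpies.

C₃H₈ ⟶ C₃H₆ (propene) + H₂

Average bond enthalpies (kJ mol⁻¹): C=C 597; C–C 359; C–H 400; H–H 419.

Bonds broken (reactants):
  C–C: 2 × 359 = 718
  C–H: 8 × 400 = 3200
  Σ(broken) = 3918 kJ
Bonds formed (products):
  C–C: 1 × 359 = 359
  C–H: 6 × 400 = 2400
  C=C: 1 × 597 = 597
  H–H: 1 × 419 = 419
  Σ(formed) = 3775 kJ
ΔH = Σ(broken) − Σ(formed) = 3918 − 3775 = +143 kJ

ΔH ≈ +143 kJ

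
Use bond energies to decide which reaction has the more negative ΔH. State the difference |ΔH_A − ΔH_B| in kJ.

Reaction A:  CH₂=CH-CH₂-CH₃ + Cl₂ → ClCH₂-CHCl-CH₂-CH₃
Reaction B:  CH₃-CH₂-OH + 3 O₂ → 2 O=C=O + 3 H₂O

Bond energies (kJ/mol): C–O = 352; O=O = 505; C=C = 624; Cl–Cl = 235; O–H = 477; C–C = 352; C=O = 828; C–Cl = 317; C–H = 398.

Reaction A:
  Bonds broken (reactants):
    C–C: 2 × 352 = 704
    C–H: 8 × 398 = 3184
    C=C: 1 × 624 = 624
    Cl–Cl: 1 × 235 = 235
    Σ(broken) = 4747 kJ
  Bonds formed (products):
    C–C: 3 × 352 = 1056
    C–Cl: 2 × 317 = 634
    C–H: 8 × 398 = 3184
    Σ(formed) = 4874 kJ
  ΔH_A = 4747 − 4874 = −127 kJ
Reaction B:
  Bonds broken (reactants):
    C–C: 1 × 352 = 352
    C–H: 5 × 398 = 1990
    C–O: 1 × 352 = 352
    O–H: 1 × 477 = 477
    O=O: 3 × 505 = 1515
    Σ(broken) = 4686 kJ
  Bonds formed (products):
    C=O: 4 × 828 = 3312
    O–H: 6 × 477 = 2862
    Σ(formed) = 6174 kJ
  ΔH_B = 4686 − 6174 = −1488 kJ
ΔH_A − ΔH_B = +1361 kJ, so reaction B has the more negative ΔH; |ΔH_A − ΔH_B| = 1361 kJ.

Reaction B, by 1361 kJ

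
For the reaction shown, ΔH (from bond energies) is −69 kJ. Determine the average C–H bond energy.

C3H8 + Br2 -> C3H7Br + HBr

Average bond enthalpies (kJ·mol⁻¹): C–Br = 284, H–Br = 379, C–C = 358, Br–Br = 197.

Let D be the C–H bond energy.
Σ(broken) = 1×197 + 2×358 + 8×D = 913 + 8D
Σ(formed) = 1×284 + 2×358 + 7×D + 1×379 = 1379 + 7D
ΔH = Σ(broken) − Σ(formed) = (913 + 8D) − (1379 + 7D) = −466 + D
Setting this equal to −69 kJ gives D = 397 kJ/mol.

D(C–H) ≈ 397 kJ/mol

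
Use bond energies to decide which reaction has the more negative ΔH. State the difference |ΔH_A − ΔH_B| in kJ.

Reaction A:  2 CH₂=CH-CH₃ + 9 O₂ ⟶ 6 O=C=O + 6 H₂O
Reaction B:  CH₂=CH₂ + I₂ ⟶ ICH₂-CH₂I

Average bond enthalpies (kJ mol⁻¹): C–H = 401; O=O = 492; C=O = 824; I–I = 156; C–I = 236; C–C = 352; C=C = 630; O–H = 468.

Reaction A:
  Bonds broken (reactants):
    C–C: 2 × 352 = 704
    C–H: 12 × 401 = 4812
    C=C: 2 × 630 = 1260
    O=O: 9 × 492 = 4428
    Σ(broken) = 11204 kJ
  Bonds formed (products):
    C=O: 12 × 824 = 9888
    O–H: 12 × 468 = 5616
    Σ(formed) = 15504 kJ
  ΔH_A = 11204 − 15504 = −4300 kJ
Reaction B:
  Bonds broken (reactants):
    C–H: 4 × 401 = 1604
    C=C: 1 × 630 = 630
    I–I: 1 × 156 = 156
    Σ(broken) = 2390 kJ
  Bonds formed (products):
    C–C: 1 × 352 = 352
    C–H: 4 × 401 = 1604
    C–I: 2 × 236 = 472
    Σ(formed) = 2428 kJ
  ΔH_B = 2390 − 2428 = −38 kJ
ΔH_A − ΔH_B = −4262 kJ, so reaction A has the more negative ΔH; |ΔH_A − ΔH_B| = 4262 kJ.

Reaction A, by 4262 kJ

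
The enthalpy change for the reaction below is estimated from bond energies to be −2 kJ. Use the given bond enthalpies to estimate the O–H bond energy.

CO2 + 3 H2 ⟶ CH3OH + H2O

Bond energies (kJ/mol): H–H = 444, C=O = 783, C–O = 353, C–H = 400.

Let D be the O–H bond energy.
Σ(broken) = 2×783 + 3×444 = 2898
Σ(formed) = 3×400 + 1×353 + 3×D = 1553 + 3D
ΔH = Σ(broken) − Σ(formed) = (2898) − (1553 + 3D) = +1345 − 3D
Setting this equal to −2 kJ gives 3D = 1347, so D = 449 kJ/mol.

D(O–H) ≈ 449 kJ/mol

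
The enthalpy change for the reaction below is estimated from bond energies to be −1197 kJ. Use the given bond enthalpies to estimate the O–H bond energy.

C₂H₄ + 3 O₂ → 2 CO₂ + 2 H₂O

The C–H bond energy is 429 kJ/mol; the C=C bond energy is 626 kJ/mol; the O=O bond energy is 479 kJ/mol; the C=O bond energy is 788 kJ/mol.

Let D be the O–H bond energy.
Σ(broken) = 4×429 + 1×626 + 3×479 = 3779
Σ(formed) = 4×788 + 4×D = 3152 + 4D
ΔH = Σ(broken) − Σ(formed) = (3779) − (3152 + 4D) = +627 − 4D
Setting this equal to −1197 kJ gives 4D = 1824, so D = 456 kJ/mol.

D(O–H) ≈ 456 kJ/mol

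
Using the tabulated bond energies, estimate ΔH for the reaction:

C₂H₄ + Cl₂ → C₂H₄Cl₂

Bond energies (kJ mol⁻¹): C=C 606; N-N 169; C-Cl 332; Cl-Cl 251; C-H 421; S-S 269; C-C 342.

ΔH ≈ −149 kJ

Bonds broken (reactants):
  C-H: 4 × 421 = 1684
  C=C: 1 × 606 = 606
  Cl-Cl: 1 × 251 = 251
  Σ(broken) = 2541 kJ
Bonds formed (products):
  C-C: 1 × 342 = 342
  C-Cl: 2 × 332 = 664
  C-H: 4 × 421 = 1684
  Σ(formed) = 2690 kJ
ΔH = Σ(broken) − Σ(formed) = 2541 − 2690 = −149 kJ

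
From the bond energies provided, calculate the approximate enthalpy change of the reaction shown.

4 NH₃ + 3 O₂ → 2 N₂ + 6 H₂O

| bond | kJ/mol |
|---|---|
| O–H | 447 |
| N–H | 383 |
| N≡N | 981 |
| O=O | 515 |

ΔH ≈ −1185 kJ

Bonds broken (reactants):
  N–H: 12 × 383 = 4596
  O=O: 3 × 515 = 1545
  Σ(broken) = 6141 kJ
Bonds formed (products):
  N≡N: 2 × 981 = 1962
  O–H: 12 × 447 = 5364
  Σ(formed) = 7326 kJ
ΔH = Σ(broken) − Σ(formed) = 6141 − 7326 = −1185 kJ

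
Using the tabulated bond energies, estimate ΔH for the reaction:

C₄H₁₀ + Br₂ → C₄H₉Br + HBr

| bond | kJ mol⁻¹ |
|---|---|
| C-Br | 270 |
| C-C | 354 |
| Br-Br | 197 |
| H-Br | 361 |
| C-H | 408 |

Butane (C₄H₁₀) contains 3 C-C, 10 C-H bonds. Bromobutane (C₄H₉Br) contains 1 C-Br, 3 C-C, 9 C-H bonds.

ΔH ≈ −26 kJ

Bonds broken (reactants):
  Br-Br: 1 × 197 = 197
  C-C: 3 × 354 = 1062
  C-H: 10 × 408 = 4080
  Σ(broken) = 5339 kJ
Bonds formed (products):
  C-Br: 1 × 270 = 270
  C-C: 3 × 354 = 1062
  C-H: 9 × 408 = 3672
  H-Br: 1 × 361 = 361
  Σ(formed) = 5365 kJ
ΔH = Σ(broken) − Σ(formed) = 5339 − 5365 = −26 kJ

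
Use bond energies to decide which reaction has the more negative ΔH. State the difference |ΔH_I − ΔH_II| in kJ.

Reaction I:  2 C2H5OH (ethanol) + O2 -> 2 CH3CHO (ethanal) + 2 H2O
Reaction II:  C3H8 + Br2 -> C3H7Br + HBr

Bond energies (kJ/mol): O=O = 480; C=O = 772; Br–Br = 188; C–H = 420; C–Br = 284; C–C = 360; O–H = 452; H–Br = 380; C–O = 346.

Reaction I:
  Bonds broken (reactants):
    C–C: 2 × 360 = 720
    C–H: 10 × 420 = 4200
    C–O: 2 × 346 = 692
    O–H: 2 × 452 = 904
    O=O: 1 × 480 = 480
    Σ(broken) = 6996 kJ
  Bonds formed (products):
    C–C: 2 × 360 = 720
    C–H: 8 × 420 = 3360
    C=O: 2 × 772 = 1544
    O–H: 4 × 452 = 1808
    Σ(formed) = 7432 kJ
  ΔH_I = 6996 − 7432 = −436 kJ
Reaction II:
  Bonds broken (reactants):
    Br–Br: 1 × 188 = 188
    C–C: 2 × 360 = 720
    C–H: 8 × 420 = 3360
    Σ(broken) = 4268 kJ
  Bonds formed (products):
    C–Br: 1 × 284 = 284
    C–C: 2 × 360 = 720
    C–H: 7 × 420 = 2940
    H–Br: 1 × 380 = 380
    Σ(formed) = 4324 kJ
  ΔH_II = 4268 − 4324 = −56 kJ
ΔH_I − ΔH_II = −380 kJ, so reaction I has the more negative ΔH; |ΔH_I − ΔH_II| = 380 kJ.

Reaction I, by 380 kJ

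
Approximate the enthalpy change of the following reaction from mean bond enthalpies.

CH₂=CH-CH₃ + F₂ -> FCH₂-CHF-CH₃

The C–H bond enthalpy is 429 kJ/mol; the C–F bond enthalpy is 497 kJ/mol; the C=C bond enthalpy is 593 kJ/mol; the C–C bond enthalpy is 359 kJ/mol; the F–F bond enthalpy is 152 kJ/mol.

Bonds broken (reactants):
  C–C: 1 × 359 = 359
  C–H: 6 × 429 = 2574
  C=C: 1 × 593 = 593
  F–F: 1 × 152 = 152
  Σ(broken) = 3678 kJ
Bonds formed (products):
  C–C: 2 × 359 = 718
  C–F: 2 × 497 = 994
  C–H: 6 × 429 = 2574
  Σ(formed) = 4286 kJ
ΔH = Σ(broken) − Σ(formed) = 3678 − 4286 = −608 kJ

ΔH ≈ −608 kJ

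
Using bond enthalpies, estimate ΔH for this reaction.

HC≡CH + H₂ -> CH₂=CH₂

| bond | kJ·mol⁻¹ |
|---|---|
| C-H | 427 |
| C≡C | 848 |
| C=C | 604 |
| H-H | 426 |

ΔH ≈ −184 kJ

Bonds broken (reactants):
  C≡C: 1 × 848 = 848
  C-H: 2 × 427 = 854
  H-H: 1 × 426 = 426
  Σ(broken) = 2128 kJ
Bonds formed (products):
  C-H: 4 × 427 = 1708
  C=C: 1 × 604 = 604
  Σ(formed) = 2312 kJ
ΔH = Σ(broken) − Σ(formed) = 2128 − 2312 = −184 kJ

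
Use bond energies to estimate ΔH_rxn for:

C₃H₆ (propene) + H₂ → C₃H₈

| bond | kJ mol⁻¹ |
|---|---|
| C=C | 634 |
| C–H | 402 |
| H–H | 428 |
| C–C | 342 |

Bonds broken (reactants):
  C–C: 1 × 342 = 342
  C–H: 6 × 402 = 2412
  C=C: 1 × 634 = 634
  H–H: 1 × 428 = 428
  Σ(broken) = 3816 kJ
Bonds formed (products):
  C–C: 2 × 342 = 684
  C–H: 8 × 402 = 3216
  Σ(formed) = 3900 kJ
ΔH = Σ(broken) − Σ(formed) = 3816 − 3900 = −84 kJ

ΔH ≈ −84 kJ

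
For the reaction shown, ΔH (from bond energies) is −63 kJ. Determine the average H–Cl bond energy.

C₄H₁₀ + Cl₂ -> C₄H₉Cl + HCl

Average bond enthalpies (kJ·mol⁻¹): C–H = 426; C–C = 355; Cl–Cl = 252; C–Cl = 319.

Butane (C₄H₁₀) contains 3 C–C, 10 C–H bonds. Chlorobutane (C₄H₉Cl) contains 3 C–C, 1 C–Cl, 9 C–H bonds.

Let D be the H–Cl bond energy.
Σ(broken) = 3×355 + 10×426 + 1×252 = 5577
Σ(formed) = 3×355 + 1×319 + 9×426 + 1×D = 5218 + D
ΔH = Σ(broken) − Σ(formed) = (5577) − (5218 + D) = +359 − D
Setting this equal to −63 kJ gives D = 422 kJ/mol.

D(H–Cl) ≈ 422 kJ/mol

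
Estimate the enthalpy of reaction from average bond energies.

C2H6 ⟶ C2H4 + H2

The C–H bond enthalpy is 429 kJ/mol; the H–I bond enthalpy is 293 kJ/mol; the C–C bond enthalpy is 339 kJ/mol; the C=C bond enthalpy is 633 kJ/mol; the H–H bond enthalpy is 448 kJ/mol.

Bonds broken (reactants):
  C–C: 1 × 339 = 339
  C–H: 6 × 429 = 2574
  Σ(broken) = 2913 kJ
Bonds formed (products):
  C–H: 4 × 429 = 1716
  C=C: 1 × 633 = 633
  H–H: 1 × 448 = 448
  Σ(formed) = 2797 kJ
ΔH = Σ(broken) − Σ(formed) = 2913 − 2797 = +116 kJ

ΔH ≈ +116 kJ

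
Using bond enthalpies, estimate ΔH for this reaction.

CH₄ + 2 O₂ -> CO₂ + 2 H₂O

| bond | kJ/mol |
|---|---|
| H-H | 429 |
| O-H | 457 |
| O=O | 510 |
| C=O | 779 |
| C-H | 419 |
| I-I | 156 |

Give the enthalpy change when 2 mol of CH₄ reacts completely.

ΔH = −1380 kJ

Bonds broken (reactants):
  C-H: 4 × 419 = 1676
  O=O: 2 × 510 = 1020
  Σ(broken) = 2696 kJ
Bonds formed (products):
  C=O: 2 × 779 = 1558
  O-H: 4 × 457 = 1828
  Σ(formed) = 3386 kJ
ΔH = Σ(broken) − Σ(formed) = 2696 − 3386 = −690 kJ
For 2× the reaction as written: 2 × (−690) = −1380 kJ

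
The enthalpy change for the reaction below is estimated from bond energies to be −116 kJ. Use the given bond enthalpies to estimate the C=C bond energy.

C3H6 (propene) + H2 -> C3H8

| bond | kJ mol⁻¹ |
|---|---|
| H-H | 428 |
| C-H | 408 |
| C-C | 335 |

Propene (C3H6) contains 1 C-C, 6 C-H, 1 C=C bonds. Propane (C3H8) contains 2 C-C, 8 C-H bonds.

Let D be the C=C bond energy.
Σ(broken) = 1×335 + 6×408 + 1×D + 1×428 = 3211 + D
Σ(formed) = 2×335 + 8×408 = 3934
ΔH = Σ(broken) − Σ(formed) = (3211 + D) − (3934) = −723 + D
Setting this equal to −116 kJ gives D = 607 kJ/mol.

D(C=C) ≈ 607 kJ/mol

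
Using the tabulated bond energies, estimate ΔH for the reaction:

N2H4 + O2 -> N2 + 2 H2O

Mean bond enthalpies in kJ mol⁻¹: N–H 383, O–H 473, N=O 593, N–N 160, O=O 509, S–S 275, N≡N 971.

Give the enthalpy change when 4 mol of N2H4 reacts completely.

Bonds broken (reactants):
  N–H: 4 × 383 = 1532
  N–N: 1 × 160 = 160
  O=O: 1 × 509 = 509
  Σ(broken) = 2201 kJ
Bonds formed (products):
  N≡N: 1 × 971 = 971
  O–H: 4 × 473 = 1892
  Σ(formed) = 2863 kJ
ΔH = Σ(broken) − Σ(formed) = 2201 − 2863 = −662 kJ
For 4× the reaction as written: 4 × (−662) = −2648 kJ

ΔH = −2648 kJ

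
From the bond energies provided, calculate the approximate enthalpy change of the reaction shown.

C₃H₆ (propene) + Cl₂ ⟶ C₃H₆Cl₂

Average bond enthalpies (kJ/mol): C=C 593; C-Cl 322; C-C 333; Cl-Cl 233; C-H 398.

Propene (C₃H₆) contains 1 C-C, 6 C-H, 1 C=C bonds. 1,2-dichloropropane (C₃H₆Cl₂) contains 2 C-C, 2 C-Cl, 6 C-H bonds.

ΔH ≈ −151 kJ

Bonds broken (reactants):
  C-C: 1 × 333 = 333
  C-H: 6 × 398 = 2388
  C=C: 1 × 593 = 593
  Cl-Cl: 1 × 233 = 233
  Σ(broken) = 3547 kJ
Bonds formed (products):
  C-C: 2 × 333 = 666
  C-Cl: 2 × 322 = 644
  C-H: 6 × 398 = 2388
  Σ(formed) = 3698 kJ
ΔH = Σ(broken) − Σ(formed) = 3547 − 3698 = −151 kJ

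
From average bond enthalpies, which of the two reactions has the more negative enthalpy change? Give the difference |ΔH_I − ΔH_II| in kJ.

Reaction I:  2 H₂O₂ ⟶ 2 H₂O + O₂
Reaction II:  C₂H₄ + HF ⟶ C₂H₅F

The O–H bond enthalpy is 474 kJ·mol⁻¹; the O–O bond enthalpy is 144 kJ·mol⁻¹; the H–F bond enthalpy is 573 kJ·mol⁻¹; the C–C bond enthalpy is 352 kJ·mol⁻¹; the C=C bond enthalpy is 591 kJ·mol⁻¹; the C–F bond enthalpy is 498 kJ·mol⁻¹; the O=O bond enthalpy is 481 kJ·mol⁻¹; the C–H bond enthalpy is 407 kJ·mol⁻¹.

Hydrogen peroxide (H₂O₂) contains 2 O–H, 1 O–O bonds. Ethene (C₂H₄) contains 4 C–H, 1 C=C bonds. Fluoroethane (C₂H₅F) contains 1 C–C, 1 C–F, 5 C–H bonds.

Reaction I:
  Bonds broken (reactants):
    O–H: 4 × 474 = 1896
    O–O: 2 × 144 = 288
    Σ(broken) = 2184 kJ
  Bonds formed (products):
    O–H: 4 × 474 = 1896
    O=O: 1 × 481 = 481
    Σ(formed) = 2377 kJ
  ΔH_I = 2184 − 2377 = −193 kJ
Reaction II:
  Bonds broken (reactants):
    C–H: 4 × 407 = 1628
    C=C: 1 × 591 = 591
    H–F: 1 × 573 = 573
    Σ(broken) = 2792 kJ
  Bonds formed (products):
    C–C: 1 × 352 = 352
    C–F: 1 × 498 = 498
    C–H: 5 × 407 = 2035
    Σ(formed) = 2885 kJ
  ΔH_II = 2792 − 2885 = −93 kJ
ΔH_I − ΔH_II = −100 kJ, so reaction I has the more negative ΔH; |ΔH_I − ΔH_II| = 100 kJ.

Reaction I, by 100 kJ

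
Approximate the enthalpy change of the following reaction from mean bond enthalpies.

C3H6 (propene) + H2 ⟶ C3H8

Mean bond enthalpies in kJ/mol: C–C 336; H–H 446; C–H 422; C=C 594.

Bonds broken (reactants):
  C–C: 1 × 336 = 336
  C–H: 6 × 422 = 2532
  C=C: 1 × 594 = 594
  H–H: 1 × 446 = 446
  Σ(broken) = 3908 kJ
Bonds formed (products):
  C–C: 2 × 336 = 672
  C–H: 8 × 422 = 3376
  Σ(formed) = 4048 kJ
ΔH = Σ(broken) − Σ(formed) = 3908 − 4048 = −140 kJ

ΔH ≈ −140 kJ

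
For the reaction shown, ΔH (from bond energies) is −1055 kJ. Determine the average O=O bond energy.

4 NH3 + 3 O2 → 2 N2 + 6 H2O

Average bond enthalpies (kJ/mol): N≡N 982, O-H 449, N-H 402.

D(O=O) ≈ 491 kJ/mol

Let D be the O=O bond energy.
Σ(broken) = 12×402 + 3×D = 4824 + 3D
Σ(formed) = 2×982 + 12×449 = 7352
ΔH = Σ(broken) − Σ(formed) = (4824 + 3D) − (7352) = −2528 + 3D
Setting this equal to −1055 kJ gives 3D = 1473, so D = 491 kJ/mol.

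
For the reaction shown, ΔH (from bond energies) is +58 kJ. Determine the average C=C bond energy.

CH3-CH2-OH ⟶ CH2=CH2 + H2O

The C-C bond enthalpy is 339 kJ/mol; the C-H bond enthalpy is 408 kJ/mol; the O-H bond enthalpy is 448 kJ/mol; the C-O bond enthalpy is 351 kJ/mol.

Let D be the C=C bond energy.
Σ(broken) = 1×339 + 5×408 + 1×351 + 1×448 = 3178
Σ(formed) = 4×408 + 1×D + 2×448 = 2528 + D
ΔH = Σ(broken) − Σ(formed) = (3178) − (2528 + D) = +650 − D
Setting this equal to +58 kJ gives D = 592 kJ/mol.

D(C=C) ≈ 592 kJ/mol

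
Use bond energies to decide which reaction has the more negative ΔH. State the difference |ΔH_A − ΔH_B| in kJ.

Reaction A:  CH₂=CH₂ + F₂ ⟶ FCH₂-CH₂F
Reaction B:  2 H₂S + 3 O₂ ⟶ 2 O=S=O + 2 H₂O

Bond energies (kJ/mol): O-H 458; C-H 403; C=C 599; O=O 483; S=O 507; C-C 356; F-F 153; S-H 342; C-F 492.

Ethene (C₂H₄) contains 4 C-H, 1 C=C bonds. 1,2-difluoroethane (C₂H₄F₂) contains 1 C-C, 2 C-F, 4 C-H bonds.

Reaction A:
  Bonds broken (reactants):
    C-H: 4 × 403 = 1612
    C=C: 1 × 599 = 599
    F-F: 1 × 153 = 153
    Σ(broken) = 2364 kJ
  Bonds formed (products):
    C-C: 1 × 356 = 356
    C-F: 2 × 492 = 984
    C-H: 4 × 403 = 1612
    Σ(formed) = 2952 kJ
  ΔH_A = 2364 − 2952 = −588 kJ
Reaction B:
  Bonds broken (reactants):
    O=O: 3 × 483 = 1449
    S-H: 4 × 342 = 1368
    Σ(broken) = 2817 kJ
  Bonds formed (products):
    O-H: 4 × 458 = 1832
    S=O: 4 × 507 = 2028
    Σ(formed) = 3860 kJ
  ΔH_B = 2817 − 3860 = −1043 kJ
ΔH_A − ΔH_B = +455 kJ, so reaction B has the more negative ΔH; |ΔH_A − ΔH_B| = 455 kJ.

Reaction B, by 455 kJ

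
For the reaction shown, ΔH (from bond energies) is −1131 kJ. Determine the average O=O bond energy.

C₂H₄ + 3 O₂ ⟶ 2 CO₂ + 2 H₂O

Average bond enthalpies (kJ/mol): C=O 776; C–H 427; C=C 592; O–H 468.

D(O=O) ≈ 515 kJ/mol

Let D be the O=O bond energy.
Σ(broken) = 4×427 + 1×592 + 3×D = 2300 + 3D
Σ(formed) = 4×776 + 4×468 = 4976
ΔH = Σ(broken) − Σ(formed) = (2300 + 3D) − (4976) = −2676 + 3D
Setting this equal to −1131 kJ gives 3D = 1545, so D = 515 kJ/mol.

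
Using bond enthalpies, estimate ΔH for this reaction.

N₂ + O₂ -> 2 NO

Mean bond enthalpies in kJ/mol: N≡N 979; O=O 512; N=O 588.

ΔH ≈ +315 kJ

Bonds broken (reactants):
  N≡N: 1 × 979 = 979
  O=O: 1 × 512 = 512
  Σ(broken) = 1491 kJ
Bonds formed (products):
  N=O: 2 × 588 = 1176
  Σ(formed) = 1176 kJ
ΔH = Σ(broken) − Σ(formed) = 1491 − 1176 = +315 kJ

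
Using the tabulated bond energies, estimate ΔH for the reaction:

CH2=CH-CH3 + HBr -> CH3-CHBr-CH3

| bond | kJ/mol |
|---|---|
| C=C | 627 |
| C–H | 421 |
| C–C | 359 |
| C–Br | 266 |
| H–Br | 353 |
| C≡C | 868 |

Bonds broken (reactants):
  C–C: 1 × 359 = 359
  C–H: 6 × 421 = 2526
  C=C: 1 × 627 = 627
  H–Br: 1 × 353 = 353
  Σ(broken) = 3865 kJ
Bonds formed (products):
  C–Br: 1 × 266 = 266
  C–C: 2 × 359 = 718
  C–H: 7 × 421 = 2947
  Σ(formed) = 3931 kJ
ΔH = Σ(broken) − Σ(formed) = 3865 − 3931 = −66 kJ

ΔH ≈ −66 kJ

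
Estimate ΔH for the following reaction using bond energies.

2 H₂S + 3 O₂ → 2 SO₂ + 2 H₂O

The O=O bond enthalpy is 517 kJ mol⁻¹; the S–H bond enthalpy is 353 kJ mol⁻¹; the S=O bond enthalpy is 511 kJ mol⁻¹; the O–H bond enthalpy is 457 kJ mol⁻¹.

ΔH ≈ −909 kJ

Bonds broken (reactants):
  O=O: 3 × 517 = 1551
  S–H: 4 × 353 = 1412
  Σ(broken) = 2963 kJ
Bonds formed (products):
  O–H: 4 × 457 = 1828
  S=O: 4 × 511 = 2044
  Σ(formed) = 3872 kJ
ΔH = Σ(broken) − Σ(formed) = 2963 − 3872 = −909 kJ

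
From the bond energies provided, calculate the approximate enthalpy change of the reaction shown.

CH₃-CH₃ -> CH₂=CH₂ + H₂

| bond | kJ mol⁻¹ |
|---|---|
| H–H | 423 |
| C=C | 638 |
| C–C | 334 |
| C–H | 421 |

Bonds broken (reactants):
  C–C: 1 × 334 = 334
  C–H: 6 × 421 = 2526
  Σ(broken) = 2860 kJ
Bonds formed (products):
  C–H: 4 × 421 = 1684
  C=C: 1 × 638 = 638
  H–H: 1 × 423 = 423
  Σ(formed) = 2745 kJ
ΔH = Σ(broken) − Σ(formed) = 2860 − 2745 = +115 kJ

ΔH ≈ +115 kJ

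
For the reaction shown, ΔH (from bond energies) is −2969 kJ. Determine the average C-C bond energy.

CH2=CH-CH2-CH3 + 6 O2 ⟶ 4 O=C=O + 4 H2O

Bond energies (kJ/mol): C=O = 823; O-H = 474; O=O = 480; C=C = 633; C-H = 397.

D(C-C) ≈ 359 kJ/mol

Let D be the C-C bond energy.
Σ(broken) = 2×D + 8×397 + 1×633 + 6×480 = 6689 + 2D
Σ(formed) = 8×823 + 8×474 = 10376
ΔH = Σ(broken) − Σ(formed) = (6689 + 2D) − (10376) = −3687 + 2D
Setting this equal to −2969 kJ gives 2D = 718, so D = 359 kJ/mol.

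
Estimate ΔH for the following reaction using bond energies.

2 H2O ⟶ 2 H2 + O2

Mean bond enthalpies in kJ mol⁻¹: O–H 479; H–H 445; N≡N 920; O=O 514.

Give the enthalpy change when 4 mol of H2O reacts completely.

Bonds broken (reactants):
  O–H: 4 × 479 = 1916
  Σ(broken) = 1916 kJ
Bonds formed (products):
  H–H: 2 × 445 = 890
  O=O: 1 × 514 = 514
  Σ(formed) = 1404 kJ
ΔH = Σ(broken) − Σ(formed) = 1916 − 1404 = +512 kJ
For 2× the reaction as written: 2 × (+512) = +1024 kJ

ΔH = +1024 kJ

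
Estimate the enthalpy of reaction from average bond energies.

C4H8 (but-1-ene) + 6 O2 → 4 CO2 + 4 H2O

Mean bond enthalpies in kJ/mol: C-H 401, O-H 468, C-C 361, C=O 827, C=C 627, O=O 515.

Bonds broken (reactants):
  C-C: 2 × 361 = 722
  C-H: 8 × 401 = 3208
  C=C: 1 × 627 = 627
  O=O: 6 × 515 = 3090
  Σ(broken) = 7647 kJ
Bonds formed (products):
  C=O: 8 × 827 = 6616
  O-H: 8 × 468 = 3744
  Σ(formed) = 10360 kJ
ΔH = Σ(broken) − Σ(formed) = 7647 − 10360 = −2713 kJ

ΔH ≈ −2713 kJ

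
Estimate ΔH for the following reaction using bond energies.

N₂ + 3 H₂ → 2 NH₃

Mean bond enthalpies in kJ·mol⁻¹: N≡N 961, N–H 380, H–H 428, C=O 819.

Bonds broken (reactants):
  H–H: 3 × 428 = 1284
  N≡N: 1 × 961 = 961
  Σ(broken) = 2245 kJ
Bonds formed (products):
  N–H: 6 × 380 = 2280
  Σ(formed) = 2280 kJ
ΔH = Σ(broken) − Σ(formed) = 2245 − 2280 = −35 kJ

ΔH ≈ −35 kJ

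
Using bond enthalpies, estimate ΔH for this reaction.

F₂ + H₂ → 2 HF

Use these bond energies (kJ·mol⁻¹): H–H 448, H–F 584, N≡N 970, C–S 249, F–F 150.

Bonds broken (reactants):
  F–F: 1 × 150 = 150
  H–H: 1 × 448 = 448
  Σ(broken) = 598 kJ
Bonds formed (products):
  H–F: 2 × 584 = 1168
  Σ(formed) = 1168 kJ
ΔH = Σ(broken) − Σ(formed) = 598 − 1168 = −570 kJ

ΔH ≈ −570 kJ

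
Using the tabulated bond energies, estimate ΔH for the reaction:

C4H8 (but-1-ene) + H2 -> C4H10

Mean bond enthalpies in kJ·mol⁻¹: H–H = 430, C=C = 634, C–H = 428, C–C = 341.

Bonds broken (reactants):
  C–C: 2 × 341 = 682
  C–H: 8 × 428 = 3424
  C=C: 1 × 634 = 634
  H–H: 1 × 430 = 430
  Σ(broken) = 5170 kJ
Bonds formed (products):
  C–C: 3 × 341 = 1023
  C–H: 10 × 428 = 4280
  Σ(formed) = 5303 kJ
ΔH = Σ(broken) − Σ(formed) = 5170 − 5303 = −133 kJ

ΔH ≈ −133 kJ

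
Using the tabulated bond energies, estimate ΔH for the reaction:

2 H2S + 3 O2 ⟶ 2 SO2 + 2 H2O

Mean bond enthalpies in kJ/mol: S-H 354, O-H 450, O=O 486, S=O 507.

Bonds broken (reactants):
  O=O: 3 × 486 = 1458
  S-H: 4 × 354 = 1416
  Σ(broken) = 2874 kJ
Bonds formed (products):
  O-H: 4 × 450 = 1800
  S=O: 4 × 507 = 2028
  Σ(formed) = 3828 kJ
ΔH = Σ(broken) − Σ(formed) = 2874 − 3828 = −954 kJ

ΔH ≈ −954 kJ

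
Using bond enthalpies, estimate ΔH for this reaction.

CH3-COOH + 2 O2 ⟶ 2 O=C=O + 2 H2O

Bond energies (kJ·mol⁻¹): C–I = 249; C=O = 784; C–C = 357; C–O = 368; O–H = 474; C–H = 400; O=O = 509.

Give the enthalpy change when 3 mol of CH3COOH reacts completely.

ΔH = −2493 kJ

Bonds broken (reactants):
  C–C: 1 × 357 = 357
  C–H: 3 × 400 = 1200
  C–O: 1 × 368 = 368
  C=O: 1 × 784 = 784
  O–H: 1 × 474 = 474
  O=O: 2 × 509 = 1018
  Σ(broken) = 4201 kJ
Bonds formed (products):
  C=O: 4 × 784 = 3136
  O–H: 4 × 474 = 1896
  Σ(formed) = 5032 kJ
ΔH = Σ(broken) − Σ(formed) = 4201 − 5032 = −831 kJ
For 3× the reaction as written: 3 × (−831) = −2493 kJ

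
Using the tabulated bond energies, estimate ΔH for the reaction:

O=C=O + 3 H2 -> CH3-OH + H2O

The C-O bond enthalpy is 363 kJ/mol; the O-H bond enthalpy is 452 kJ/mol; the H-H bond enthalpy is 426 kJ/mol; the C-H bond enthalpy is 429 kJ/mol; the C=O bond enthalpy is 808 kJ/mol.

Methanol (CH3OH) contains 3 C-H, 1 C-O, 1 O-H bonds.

ΔH ≈ −112 kJ

Bonds broken (reactants):
  C=O: 2 × 808 = 1616
  H-H: 3 × 426 = 1278
  Σ(broken) = 2894 kJ
Bonds formed (products):
  C-H: 3 × 429 = 1287
  C-O: 1 × 363 = 363
  O-H: 3 × 452 = 1356
  Σ(formed) = 3006 kJ
ΔH = Σ(broken) − Σ(formed) = 2894 − 3006 = −112 kJ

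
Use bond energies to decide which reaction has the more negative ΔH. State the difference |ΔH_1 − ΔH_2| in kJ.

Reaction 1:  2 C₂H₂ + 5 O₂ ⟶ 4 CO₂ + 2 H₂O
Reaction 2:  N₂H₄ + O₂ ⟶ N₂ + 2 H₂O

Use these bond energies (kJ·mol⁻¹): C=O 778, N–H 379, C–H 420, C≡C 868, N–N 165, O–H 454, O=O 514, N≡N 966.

Reaction 1:
  Bonds broken (reactants):
    C≡C: 2 × 868 = 1736
    C–H: 4 × 420 = 1680
    O=O: 5 × 514 = 2570
    Σ(broken) = 5986 kJ
  Bonds formed (products):
    C=O: 8 × 778 = 6224
    O–H: 4 × 454 = 1816
    Σ(formed) = 8040 kJ
  ΔH_1 = 5986 − 8040 = −2054 kJ
Reaction 2:
  Bonds broken (reactants):
    N–H: 4 × 379 = 1516
    N–N: 1 × 165 = 165
    O=O: 1 × 514 = 514
    Σ(broken) = 2195 kJ
  Bonds formed (products):
    N≡N: 1 × 966 = 966
    O–H: 4 × 454 = 1816
    Σ(formed) = 2782 kJ
  ΔH_2 = 2195 − 2782 = −587 kJ
ΔH_1 − ΔH_2 = −1467 kJ, so reaction 1 has the more negative ΔH; |ΔH_1 − ΔH_2| = 1467 kJ.

Reaction 1, by 1467 kJ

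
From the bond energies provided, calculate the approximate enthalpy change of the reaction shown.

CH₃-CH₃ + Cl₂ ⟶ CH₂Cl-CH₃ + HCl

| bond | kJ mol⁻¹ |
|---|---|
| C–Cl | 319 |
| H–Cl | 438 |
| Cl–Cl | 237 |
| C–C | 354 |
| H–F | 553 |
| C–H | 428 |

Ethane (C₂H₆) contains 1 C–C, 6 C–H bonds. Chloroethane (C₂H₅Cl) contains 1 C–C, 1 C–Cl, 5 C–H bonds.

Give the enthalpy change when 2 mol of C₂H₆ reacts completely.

Bonds broken (reactants):
  C–C: 1 × 354 = 354
  C–H: 6 × 428 = 2568
  Cl–Cl: 1 × 237 = 237
  Σ(broken) = 3159 kJ
Bonds formed (products):
  C–C: 1 × 354 = 354
  C–Cl: 1 × 319 = 319
  C–H: 5 × 428 = 2140
  H–Cl: 1 × 438 = 438
  Σ(formed) = 3251 kJ
ΔH = Σ(broken) − Σ(formed) = 3159 − 3251 = −92 kJ
For 2× the reaction as written: 2 × (−92) = −184 kJ

ΔH = −184 kJ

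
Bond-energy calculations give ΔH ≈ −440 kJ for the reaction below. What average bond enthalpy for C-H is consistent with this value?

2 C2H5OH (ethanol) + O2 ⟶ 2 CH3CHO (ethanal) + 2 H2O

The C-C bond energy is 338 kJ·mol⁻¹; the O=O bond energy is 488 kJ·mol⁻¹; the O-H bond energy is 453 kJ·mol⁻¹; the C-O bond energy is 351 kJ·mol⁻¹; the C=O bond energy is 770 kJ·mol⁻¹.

Let D be the C-H bond energy.
Σ(broken) = 2×338 + 10×D + 2×351 + 2×453 + 1×488 = 2772 + 10D
Σ(formed) = 2×338 + 8×D + 2×770 + 4×453 = 4028 + 8D
ΔH = Σ(broken) − Σ(formed) = (2772 + 10D) − (4028 + 8D) = −1256 + 2D
Setting this equal to −440 kJ gives 2D = 816, so D = 408 kJ/mol.

D(C-H) ≈ 408 kJ/mol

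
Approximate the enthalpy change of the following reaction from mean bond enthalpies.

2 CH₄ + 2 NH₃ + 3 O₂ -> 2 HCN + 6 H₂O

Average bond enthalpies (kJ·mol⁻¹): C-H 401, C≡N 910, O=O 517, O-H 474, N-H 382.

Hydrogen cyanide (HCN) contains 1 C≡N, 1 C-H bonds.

ΔH ≈ −1259 kJ

Bonds broken (reactants):
  C-H: 8 × 401 = 3208
  N-H: 6 × 382 = 2292
  O=O: 3 × 517 = 1551
  Σ(broken) = 7051 kJ
Bonds formed (products):
  C≡N: 2 × 910 = 1820
  C-H: 2 × 401 = 802
  O-H: 12 × 474 = 5688
  Σ(formed) = 8310 kJ
ΔH = Σ(broken) − Σ(formed) = 7051 − 8310 = −1259 kJ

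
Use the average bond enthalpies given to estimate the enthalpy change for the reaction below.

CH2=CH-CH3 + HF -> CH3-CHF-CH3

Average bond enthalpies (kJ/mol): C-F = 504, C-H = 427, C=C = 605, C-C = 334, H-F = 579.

Bonds broken (reactants):
  C-C: 1 × 334 = 334
  C-H: 6 × 427 = 2562
  C=C: 1 × 605 = 605
  H-F: 1 × 579 = 579
  Σ(broken) = 4080 kJ
Bonds formed (products):
  C-C: 2 × 334 = 668
  C-F: 1 × 504 = 504
  C-H: 7 × 427 = 2989
  Σ(formed) = 4161 kJ
ΔH = Σ(broken) − Σ(formed) = 4080 − 4161 = −81 kJ

ΔH ≈ −81 kJ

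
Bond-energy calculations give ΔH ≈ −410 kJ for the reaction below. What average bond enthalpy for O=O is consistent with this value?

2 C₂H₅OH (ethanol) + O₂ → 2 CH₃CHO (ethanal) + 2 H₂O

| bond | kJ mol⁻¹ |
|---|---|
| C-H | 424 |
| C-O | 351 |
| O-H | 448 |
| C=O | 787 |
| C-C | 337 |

Let D be the O=O bond energy.
Σ(broken) = 2×337 + 10×424 + 2×351 + 2×448 + 1×D = 6512 + D
Σ(formed) = 2×337 + 8×424 + 2×787 + 4×448 = 7432
ΔH = Σ(broken) − Σ(formed) = (6512 + D) − (7432) = −920 + D
Setting this equal to −410 kJ gives D = 510 kJ/mol.

D(O=O) ≈ 510 kJ/mol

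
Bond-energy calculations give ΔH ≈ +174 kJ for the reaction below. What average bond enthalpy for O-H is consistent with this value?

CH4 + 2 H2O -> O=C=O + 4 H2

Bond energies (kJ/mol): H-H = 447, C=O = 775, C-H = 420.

Let D be the O-H bond energy.
Σ(broken) = 4×420 + 4×D = 1680 + 4D
Σ(formed) = 2×775 + 4×447 = 3338
ΔH = Σ(broken) − Σ(formed) = (1680 + 4D) − (3338) = −1658 + 4D
Setting this equal to +174 kJ gives 4D = 1832, so D = 458 kJ/mol.

D(O-H) ≈ 458 kJ/mol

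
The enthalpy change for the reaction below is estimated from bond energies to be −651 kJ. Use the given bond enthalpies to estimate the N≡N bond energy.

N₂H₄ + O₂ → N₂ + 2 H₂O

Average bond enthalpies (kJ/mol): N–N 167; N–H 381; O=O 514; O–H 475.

D(N≡N) ≈ 956 kJ/mol

Let D be the N≡N bond energy.
Σ(broken) = 4×381 + 1×167 + 1×514 = 2205
Σ(formed) = 1×D + 4×475 = 1900 + D
ΔH = Σ(broken) − Σ(formed) = (2205) − (1900 + D) = +305 − D
Setting this equal to −651 kJ gives D = 956 kJ/mol.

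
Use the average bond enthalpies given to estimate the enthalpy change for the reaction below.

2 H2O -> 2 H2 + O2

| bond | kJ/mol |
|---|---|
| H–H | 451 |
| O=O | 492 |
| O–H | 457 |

Bonds broken (reactants):
  O–H: 4 × 457 = 1828
  Σ(broken) = 1828 kJ
Bonds formed (products):
  H–H: 2 × 451 = 902
  O=O: 1 × 492 = 492
  Σ(formed) = 1394 kJ
ΔH = Σ(broken) − Σ(formed) = 1828 − 1394 = +434 kJ

ΔH ≈ +434 kJ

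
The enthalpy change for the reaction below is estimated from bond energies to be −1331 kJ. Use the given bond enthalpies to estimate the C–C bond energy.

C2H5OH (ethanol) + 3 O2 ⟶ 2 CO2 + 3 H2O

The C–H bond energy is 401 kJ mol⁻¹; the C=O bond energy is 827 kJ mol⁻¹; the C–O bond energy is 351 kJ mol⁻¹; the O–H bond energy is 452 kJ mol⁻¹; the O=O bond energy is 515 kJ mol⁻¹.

Let D be the C–C bond energy.
Σ(broken) = 1×D + 5×401 + 1×351 + 1×452 + 3×515 = 4353 + D
Σ(formed) = 4×827 + 6×452 = 6020
ΔH = Σ(broken) − Σ(formed) = (4353 + D) − (6020) = −1667 + D
Setting this equal to −1331 kJ gives D = 336 kJ/mol.

D(C–C) ≈ 336 kJ/mol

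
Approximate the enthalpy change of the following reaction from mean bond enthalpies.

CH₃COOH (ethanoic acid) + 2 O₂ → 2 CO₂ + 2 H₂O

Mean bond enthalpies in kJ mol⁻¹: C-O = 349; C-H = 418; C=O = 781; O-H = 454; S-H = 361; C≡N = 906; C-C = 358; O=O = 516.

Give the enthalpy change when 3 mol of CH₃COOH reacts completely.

ΔH = −2136 kJ

Bonds broken (reactants):
  C-C: 1 × 358 = 358
  C-H: 3 × 418 = 1254
  C-O: 1 × 349 = 349
  C=O: 1 × 781 = 781
  O-H: 1 × 454 = 454
  O=O: 2 × 516 = 1032
  Σ(broken) = 4228 kJ
Bonds formed (products):
  C=O: 4 × 781 = 3124
  O-H: 4 × 454 = 1816
  Σ(formed) = 4940 kJ
ΔH = Σ(broken) − Σ(formed) = 4228 − 4940 = −712 kJ
For 3× the reaction as written: 3 × (−712) = −2136 kJ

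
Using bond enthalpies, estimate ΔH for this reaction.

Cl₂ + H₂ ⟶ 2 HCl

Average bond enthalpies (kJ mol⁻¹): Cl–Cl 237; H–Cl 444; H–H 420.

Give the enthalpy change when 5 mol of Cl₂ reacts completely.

Bonds broken (reactants):
  Cl–Cl: 1 × 237 = 237
  H–H: 1 × 420 = 420
  Σ(broken) = 657 kJ
Bonds formed (products):
  H–Cl: 2 × 444 = 888
  Σ(formed) = 888 kJ
ΔH = Σ(broken) − Σ(formed) = 657 − 888 = −231 kJ
For 5× the reaction as written: 5 × (−231) = −1155 kJ

ΔH = −1155 kJ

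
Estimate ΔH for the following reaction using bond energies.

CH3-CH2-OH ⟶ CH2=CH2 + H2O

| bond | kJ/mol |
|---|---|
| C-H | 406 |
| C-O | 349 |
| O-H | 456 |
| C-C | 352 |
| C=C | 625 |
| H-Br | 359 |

Bonds broken (reactants):
  C-C: 1 × 352 = 352
  C-H: 5 × 406 = 2030
  C-O: 1 × 349 = 349
  O-H: 1 × 456 = 456
  Σ(broken) = 3187 kJ
Bonds formed (products):
  C-H: 4 × 406 = 1624
  C=C: 1 × 625 = 625
  O-H: 2 × 456 = 912
  Σ(formed) = 3161 kJ
ΔH = Σ(broken) − Σ(formed) = 3187 − 3161 = +26 kJ

ΔH ≈ +26 kJ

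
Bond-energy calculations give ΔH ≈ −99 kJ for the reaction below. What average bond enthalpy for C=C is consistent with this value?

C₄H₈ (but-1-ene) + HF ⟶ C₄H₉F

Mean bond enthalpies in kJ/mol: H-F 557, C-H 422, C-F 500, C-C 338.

D(C=C) ≈ 604 kJ/mol

Let D be the C=C bond energy.
Σ(broken) = 2×338 + 8×422 + 1×D + 1×557 = 4609 + D
Σ(formed) = 3×338 + 1×500 + 9×422 = 5312
ΔH = Σ(broken) − Σ(formed) = (4609 + D) − (5312) = −703 + D
Setting this equal to −99 kJ gives D = 604 kJ/mol.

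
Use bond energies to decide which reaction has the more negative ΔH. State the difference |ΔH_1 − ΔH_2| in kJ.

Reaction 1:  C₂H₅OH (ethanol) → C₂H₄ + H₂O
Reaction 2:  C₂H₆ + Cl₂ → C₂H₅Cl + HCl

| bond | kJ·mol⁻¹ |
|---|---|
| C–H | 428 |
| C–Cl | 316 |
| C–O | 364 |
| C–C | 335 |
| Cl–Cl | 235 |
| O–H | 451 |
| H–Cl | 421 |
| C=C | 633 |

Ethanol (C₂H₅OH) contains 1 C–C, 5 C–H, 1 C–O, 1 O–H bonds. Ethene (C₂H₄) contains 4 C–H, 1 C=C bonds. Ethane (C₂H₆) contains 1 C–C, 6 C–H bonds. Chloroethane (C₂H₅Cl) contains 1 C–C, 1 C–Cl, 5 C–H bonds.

Reaction 1:
  Bonds broken (reactants):
    C–C: 1 × 335 = 335
    C–H: 5 × 428 = 2140
    C–O: 1 × 364 = 364
    O–H: 1 × 451 = 451
    Σ(broken) = 3290 kJ
  Bonds formed (products):
    C–H: 4 × 428 = 1712
    C=C: 1 × 633 = 633
    O–H: 2 × 451 = 902
    Σ(formed) = 3247 kJ
  ΔH_1 = 3290 − 3247 = +43 kJ
Reaction 2:
  Bonds broken (reactants):
    C–C: 1 × 335 = 335
    C–H: 6 × 428 = 2568
    Cl–Cl: 1 × 235 = 235
    Σ(broken) = 3138 kJ
  Bonds formed (products):
    C–C: 1 × 335 = 335
    C–Cl: 1 × 316 = 316
    C–H: 5 × 428 = 2140
    H–Cl: 1 × 421 = 421
    Σ(formed) = 3212 kJ
  ΔH_2 = 3138 − 3212 = −74 kJ
ΔH_1 − ΔH_2 = +117 kJ, so reaction 2 has the more negative ΔH; |ΔH_1 − ΔH_2| = 117 kJ.

Reaction 2, by 117 kJ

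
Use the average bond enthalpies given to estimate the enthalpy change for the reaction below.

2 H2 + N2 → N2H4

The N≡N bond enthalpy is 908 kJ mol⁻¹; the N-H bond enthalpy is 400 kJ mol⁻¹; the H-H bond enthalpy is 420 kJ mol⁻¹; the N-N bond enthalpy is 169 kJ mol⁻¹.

ΔH ≈ −21 kJ

Bonds broken (reactants):
  H-H: 2 × 420 = 840
  N≡N: 1 × 908 = 908
  Σ(broken) = 1748 kJ
Bonds formed (products):
  N-H: 4 × 400 = 1600
  N-N: 1 × 169 = 169
  Σ(formed) = 1769 kJ
ΔH = Σ(broken) − Σ(formed) = 1748 − 1769 = −21 kJ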